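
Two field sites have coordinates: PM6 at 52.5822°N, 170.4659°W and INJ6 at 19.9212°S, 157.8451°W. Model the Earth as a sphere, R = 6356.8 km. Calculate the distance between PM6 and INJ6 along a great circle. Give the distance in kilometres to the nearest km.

8136 km

Δφ = -72.5034°,  Δλ = 12.6208°
a = sin²(Δφ/2) + cos φ₁ cos φ₂ sin²(Δλ/2) = 0.356577
c = 2·arcsin(√a) = 1.279863 rad = 73.3308°
d = R·c = 6356.8 × 1.279863 = 8135.8 km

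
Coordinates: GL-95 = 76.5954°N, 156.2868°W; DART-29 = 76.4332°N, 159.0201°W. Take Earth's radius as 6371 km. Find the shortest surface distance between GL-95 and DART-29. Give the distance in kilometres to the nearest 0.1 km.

Δφ = -0.1622°,  Δλ = -2.7333°
a = sin²(Δφ/2) + cos φ₁ cos φ₂ sin²(Δλ/2) = 0.000033
c = 2·arcsin(√a) = 0.011478 rad = 0.6577°
d = R·c = 6371 × 0.011478 = 73.1 km

73.1 km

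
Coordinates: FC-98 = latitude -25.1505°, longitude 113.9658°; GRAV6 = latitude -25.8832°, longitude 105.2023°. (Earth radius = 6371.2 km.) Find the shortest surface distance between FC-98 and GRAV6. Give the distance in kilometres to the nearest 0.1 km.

883.0 km

Δφ = -0.7327°,  Δλ = -8.7635°
a = sin²(Δφ/2) + cos φ₁ cos φ₂ sin²(Δλ/2) = 0.004795
c = 2·arcsin(√a) = 0.138597 rad = 7.9410°
d = R·c = 6371.2 × 0.138597 = 883.0 km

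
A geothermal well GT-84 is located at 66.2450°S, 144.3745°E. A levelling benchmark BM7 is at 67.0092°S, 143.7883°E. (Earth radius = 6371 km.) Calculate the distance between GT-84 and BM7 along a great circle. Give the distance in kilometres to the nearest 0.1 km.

Δφ = -0.7642°,  Δλ = -0.5862°
a = sin²(Δφ/2) + cos φ₁ cos φ₂ sin²(Δλ/2) = 0.000049
c = 2·arcsin(√a) = 0.013942 rad = 0.7988°
d = R·c = 6371 × 0.013942 = 88.8 km

88.8 km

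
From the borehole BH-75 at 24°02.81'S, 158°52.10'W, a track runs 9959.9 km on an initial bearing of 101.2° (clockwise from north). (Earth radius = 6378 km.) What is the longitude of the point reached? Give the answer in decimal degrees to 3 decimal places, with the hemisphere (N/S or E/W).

BH-75: φ = -24.04683°, λ = -158.86833°
δ = d/R = 9959.9/6378 = 1.561602 rad
φ₂ = arcsin(sin φ₁ cos δ + cos φ₁ sin δ cos θ)
   = arcsin(-0.40748·0.00919 + 0.91321·0.99996·-0.19423) = -10.43478°
λ₂ = λ₁ + atan2(sin θ sin δ cos φ₁, cos δ − sin φ₁ sin φ₂) = -64.74304°

64.743°W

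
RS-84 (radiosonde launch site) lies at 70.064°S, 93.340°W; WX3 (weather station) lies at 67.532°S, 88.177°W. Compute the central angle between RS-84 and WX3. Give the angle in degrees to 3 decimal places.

Δφ = 2.5320°,  Δλ = 5.1630°
a = sin²(Δφ/2) + cos φ₁ cos φ₂ sin²(Δλ/2) = 0.000752
c = 2·arcsin(√a) = 0.054870 rad = 3.1438°

3.144°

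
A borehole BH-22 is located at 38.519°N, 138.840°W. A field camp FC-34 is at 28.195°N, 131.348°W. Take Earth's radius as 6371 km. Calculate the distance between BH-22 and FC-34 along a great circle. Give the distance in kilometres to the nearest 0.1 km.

1341.2 km

Δφ = -10.3240°,  Δλ = 7.4920°
a = sin²(Δφ/2) + cos φ₁ cos φ₂ sin²(Δλ/2) = 0.011038
c = 2·arcsin(√a) = 0.210516 rad = 12.0617°
d = R·c = 6371 × 0.210516 = 1341.2 km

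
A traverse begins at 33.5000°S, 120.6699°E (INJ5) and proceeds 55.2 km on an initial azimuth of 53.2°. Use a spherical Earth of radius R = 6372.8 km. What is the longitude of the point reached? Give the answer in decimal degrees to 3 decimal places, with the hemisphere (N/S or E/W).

121.145°E

δ = d/R = 55.2/6372.8 = 0.008662 rad
φ₂ = arcsin(sin φ₁ cos δ + cos φ₁ sin δ cos θ)
   = arcsin(-0.55194·0.99996 + 0.83389·0.00866·0.59902) = -33.20181°
λ₂ = λ₁ + atan2(sin θ sin δ cos φ₁, cos δ − sin φ₁ sin φ₂) = 121.14482°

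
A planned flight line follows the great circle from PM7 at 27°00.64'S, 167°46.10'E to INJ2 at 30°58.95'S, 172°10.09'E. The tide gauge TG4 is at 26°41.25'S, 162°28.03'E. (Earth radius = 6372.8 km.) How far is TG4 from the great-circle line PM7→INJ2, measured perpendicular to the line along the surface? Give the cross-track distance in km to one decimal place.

PM7: φ = -27.01067°, λ = +167.76833°
INJ2: φ = -30.98250°, λ = +172.16817°
TG4: φ = -26.68750°, λ = +162.46717°
δ₁₃ = central angle PM7→TG4 = 0.082735 rad  (haversine)
θ₁₃ = bearing PM7→TG4 = 272.708°,  θ₁₂ = bearing PM7→INJ2 = 136.953°
dₓₜ = R·arcsin(sin δ₁₃ · sin(θ₁₃ − θ₁₂)) = 6372.8·arcsin(0.08264·sin(135.756°)) = 367.660 km
|dₓₜ| = 367.660 km

367.7 km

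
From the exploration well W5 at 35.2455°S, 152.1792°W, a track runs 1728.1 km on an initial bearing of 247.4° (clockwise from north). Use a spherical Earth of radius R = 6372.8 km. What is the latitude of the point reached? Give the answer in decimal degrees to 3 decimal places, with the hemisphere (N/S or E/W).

δ = d/R = 1728.1/6372.8 = 0.271168 rad
φ₂ = arcsin(sin φ₁ cos δ + cos φ₁ sin δ cos θ)
   = arcsin(-0.57708·0.96346 + 0.81669·0.26786·-0.38430) = -39.79632°
λ₂ = λ₁ + atan2(sin θ sin δ cos φ₁, cos δ − sin φ₁ sin φ₂) = -170.95428°

39.796°S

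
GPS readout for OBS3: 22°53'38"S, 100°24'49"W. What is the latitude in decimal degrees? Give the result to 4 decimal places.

22.8939°S

22° + 53′/60 + 38″/3600 = 22 + 0.88333 + 0.01056 = 22.8939°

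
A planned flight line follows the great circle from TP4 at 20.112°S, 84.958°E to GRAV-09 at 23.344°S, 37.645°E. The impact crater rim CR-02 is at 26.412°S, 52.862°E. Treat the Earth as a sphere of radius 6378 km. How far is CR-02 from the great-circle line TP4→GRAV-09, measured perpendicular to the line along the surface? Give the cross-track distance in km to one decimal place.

281.8 km

δ₁₃ = central angle TP4→CR-02 = 0.524807 rad  (haversine)
θ₁₃ = bearing TP4→CR-02 = 251.763°,  θ₁₂ = bearing TP4→GRAV-09 = 256.821°
dₓₜ = R·arcsin(sin δ₁₃ · sin(θ₁₃ − θ₁₂)) = 6378·arcsin(0.50105·sin(-5.058°)) = -281.830 km
|dₓₜ| = 281.830 km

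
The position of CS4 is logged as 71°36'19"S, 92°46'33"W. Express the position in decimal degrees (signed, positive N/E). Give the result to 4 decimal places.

lat: 71.6053° S → -71.6053°
lon: 92.7758° W → -92.7758°

-71.6053°, -92.7758°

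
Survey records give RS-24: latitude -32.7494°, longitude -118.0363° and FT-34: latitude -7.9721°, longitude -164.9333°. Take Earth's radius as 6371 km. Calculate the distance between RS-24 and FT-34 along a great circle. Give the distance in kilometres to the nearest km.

5548 km

Δφ = 24.7773°,  Δλ = -46.8970°
a = sin²(Δφ/2) + cos φ₁ cos φ₂ sin²(Δλ/2) = 0.177916
c = 2·arcsin(√a) = 0.870860 rad = 49.8966°
d = R·c = 6371 × 0.870860 = 5548.2 km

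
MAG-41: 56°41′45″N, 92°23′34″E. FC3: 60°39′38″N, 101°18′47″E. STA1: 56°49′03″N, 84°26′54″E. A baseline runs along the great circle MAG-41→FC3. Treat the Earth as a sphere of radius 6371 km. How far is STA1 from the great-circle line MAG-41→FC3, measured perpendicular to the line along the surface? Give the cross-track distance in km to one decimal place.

366.4 km

MAG-41: φ = +56.69583°, λ = +92.39278°
FC3: φ = +60.66056°, λ = +101.31306°
STA1: φ = +56.81750°, λ = +84.44833°
δ₁₃ = central angle MAG-41→STA1 = 0.075998 rad  (haversine)
θ₁₃ = bearing MAG-41→STA1 = 274.921°,  θ₁₂ = bearing MAG-41→FC3 = 45.718°
dₓₜ = R·arcsin(sin δ₁₃ · sin(θ₁₃ − θ₁₂)) = 6371·arcsin(0.07592·sin(229.203°)) = -366.391 km
|dₓₜ| = 366.391 km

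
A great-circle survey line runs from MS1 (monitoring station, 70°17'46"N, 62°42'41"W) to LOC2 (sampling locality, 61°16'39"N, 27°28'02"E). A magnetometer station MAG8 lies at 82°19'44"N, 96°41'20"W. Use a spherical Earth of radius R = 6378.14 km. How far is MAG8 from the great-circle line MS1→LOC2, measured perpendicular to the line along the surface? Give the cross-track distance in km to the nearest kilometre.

MS1: φ = +70.29611°, λ = -62.71139°
LOC2: φ = +61.27750°, λ = +27.46722°
MAG8: φ = +82.32889°, λ = -96.68889°
δ₁₃ = central angle MS1→MAG8 = 0.244146 rad  (haversine)
θ₁₃ = bearing MS1→MAG8 = 342.024°,  θ₁₂ = bearing MS1→LOC2 = 58.276°
dₓₜ = R·arcsin(sin δ₁₃ · sin(θ₁₃ − θ₁₂)) = 6378.14·arcsin(0.24173·sin(283.748°)) = -1511.716 km
|dₓₜ| = 1511.716 km

1512 km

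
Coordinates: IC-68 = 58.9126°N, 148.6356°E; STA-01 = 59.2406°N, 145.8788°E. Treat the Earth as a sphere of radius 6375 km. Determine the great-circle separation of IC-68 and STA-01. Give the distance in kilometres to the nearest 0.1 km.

161.8 km

Δφ = 0.3280°,  Δλ = -2.7568°
a = sin²(Δφ/2) + cos φ₁ cos φ₂ sin²(Δλ/2) = 0.000161
c = 2·arcsin(√a) = 0.025378 rad = 1.4541°
d = R·c = 6375 × 0.025378 = 161.8 km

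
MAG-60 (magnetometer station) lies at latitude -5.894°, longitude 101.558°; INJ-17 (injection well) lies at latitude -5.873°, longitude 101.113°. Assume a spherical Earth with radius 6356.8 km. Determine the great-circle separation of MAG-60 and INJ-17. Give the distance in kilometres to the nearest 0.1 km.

Δφ = 0.0210°,  Δλ = -0.4450°
a = sin²(Δφ/2) + cos φ₁ cos φ₂ sin²(Δλ/2) = 0.000015
c = 2·arcsin(√a) = 0.007734 rad = 0.4432°
d = R·c = 6356.8 × 0.007734 = 49.2 km

49.2 km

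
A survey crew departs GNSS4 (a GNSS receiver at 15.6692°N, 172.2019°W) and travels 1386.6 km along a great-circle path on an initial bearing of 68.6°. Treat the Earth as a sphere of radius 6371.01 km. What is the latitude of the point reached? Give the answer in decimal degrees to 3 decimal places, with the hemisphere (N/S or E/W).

19.851°N

δ = d/R = 1386.6/6371.01 = 0.217642 rad
φ₂ = arcsin(sin φ₁ cos δ + cos φ₁ sin δ cos θ)
   = arcsin(0.27008·0.97641 + 0.96284·0.21593·0.36488) = 19.85071°
λ₂ = λ₁ + atan2(sin θ sin δ cos φ₁, cos δ − sin φ₁ sin φ₂) = -159.86020°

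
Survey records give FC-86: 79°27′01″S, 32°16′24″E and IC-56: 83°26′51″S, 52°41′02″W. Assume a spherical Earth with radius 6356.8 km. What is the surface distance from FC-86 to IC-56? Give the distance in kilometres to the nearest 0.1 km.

FC-86: φ = -79.45028°, λ = +32.27333°
IC-56: φ = -83.44750°, λ = -52.68389°
Δφ = -3.9972°,  Δλ = -84.9572°
a = sin²(Δφ/2) + cos φ₁ cos φ₂ sin²(Δλ/2) = 0.010745
c = 2·arcsin(√a) = 0.207684 rad = 11.8994°
d = R·c = 6356.8 × 0.207684 = 1320.2 km

1320.2 km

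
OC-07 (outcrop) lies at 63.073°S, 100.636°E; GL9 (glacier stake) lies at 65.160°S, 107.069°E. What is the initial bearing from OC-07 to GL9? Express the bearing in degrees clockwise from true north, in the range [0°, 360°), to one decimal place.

129.5°

Δλ = 6.4330°
y = sin Δλ · cos φ₂ = 0.047067
x = cos φ₁ sin φ₂ − sin φ₁ cos φ₂ cos Δλ = -0.038775
θ = atan2(y, x) = 129.4828° → 129.4828° (mod 360°)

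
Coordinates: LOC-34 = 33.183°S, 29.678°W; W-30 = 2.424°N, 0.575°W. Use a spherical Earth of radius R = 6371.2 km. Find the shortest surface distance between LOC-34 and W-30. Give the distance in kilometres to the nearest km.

Δφ = 35.6070°,  Δλ = 29.1030°
a = sin²(Δφ/2) + cos φ₁ cos φ₂ sin²(Δλ/2) = 0.146270
c = 2·arcsin(√a) = 0.784899 rad = 44.9714°
d = R·c = 6371.2 × 0.784899 = 5000.8 km

5001 km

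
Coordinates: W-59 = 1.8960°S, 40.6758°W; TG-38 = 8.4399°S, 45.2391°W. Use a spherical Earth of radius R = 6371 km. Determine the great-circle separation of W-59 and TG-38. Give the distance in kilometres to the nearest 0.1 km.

885.8 km

Δφ = -6.5439°,  Δλ = -4.5633°
a = sin²(Δφ/2) + cos φ₁ cos φ₂ sin²(Δλ/2) = 0.004825
c = 2·arcsin(√a) = 0.139030 rad = 7.9658°
d = R·c = 6371 × 0.139030 = 885.8 km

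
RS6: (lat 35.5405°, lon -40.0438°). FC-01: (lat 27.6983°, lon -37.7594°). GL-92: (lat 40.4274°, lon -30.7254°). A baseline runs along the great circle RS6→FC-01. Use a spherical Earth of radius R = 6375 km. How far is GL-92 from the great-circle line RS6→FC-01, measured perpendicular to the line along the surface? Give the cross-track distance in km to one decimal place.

909.4 km

δ₁₃ = central angle RS6→GL-92 = 0.153834 rad  (haversine)
θ₁₃ = bearing RS6→GL-92 = 53.554°,  θ₁₂ = bearing RS6→FC-01 = 165.456°
dₓₜ = R·arcsin(sin δ₁₃ · sin(θ₁₃ − θ₁₂)) = 6375·arcsin(0.15323·sin(-111.903°)) = -909.401 km
|dₓₜ| = 909.401 km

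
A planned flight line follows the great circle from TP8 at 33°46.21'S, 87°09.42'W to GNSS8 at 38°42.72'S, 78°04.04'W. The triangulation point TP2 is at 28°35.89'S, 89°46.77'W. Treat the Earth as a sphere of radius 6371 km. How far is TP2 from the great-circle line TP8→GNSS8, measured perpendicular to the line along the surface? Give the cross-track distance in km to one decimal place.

305.9 km

TP8: φ = -33.77017°, λ = -87.15700°
GNSS8: φ = -38.71200°, λ = -78.06733°
TP2: φ = -28.59817°, λ = -89.77950°
δ₁₃ = central angle TP8→TP2 = 0.098384 rad  (haversine)
θ₁₃ = bearing TP8→TP2 = 335.859°,  θ₁₂ = bearing TP8→GNSS8 = 126.612°
dₓₜ = R·arcsin(sin δ₁₃ · sin(θ₁₃ − θ₁₂)) = 6371·arcsin(0.09823·sin(209.246°)) = -305.859 km
|dₓₜ| = 305.859 km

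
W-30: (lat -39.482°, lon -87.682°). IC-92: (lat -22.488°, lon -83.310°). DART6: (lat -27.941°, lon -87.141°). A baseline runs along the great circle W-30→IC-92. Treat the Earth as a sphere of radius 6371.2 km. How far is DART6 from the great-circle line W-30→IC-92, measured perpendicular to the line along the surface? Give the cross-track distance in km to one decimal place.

248.7 km

δ₁₃ = central angle W-30→DART6 = 0.201580 rad  (haversine)
θ₁₃ = bearing W-30→DART6 = 2.388°,  θ₁₂ = bearing W-30→IC-92 = 13.626°
dₓₜ = R·arcsin(sin δ₁₃ · sin(θ₁₃ − θ₁₂)) = 6371.2·arcsin(0.20022·sin(-11.238°)) = -248.674 km
|dₓₜ| = 248.674 km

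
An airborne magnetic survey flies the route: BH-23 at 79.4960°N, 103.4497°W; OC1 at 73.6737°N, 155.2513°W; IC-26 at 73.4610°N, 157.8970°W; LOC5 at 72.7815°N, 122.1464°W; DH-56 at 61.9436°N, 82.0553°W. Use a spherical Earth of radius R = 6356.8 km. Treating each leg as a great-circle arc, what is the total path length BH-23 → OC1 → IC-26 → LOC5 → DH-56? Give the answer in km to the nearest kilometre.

4669 km

BH-23→OC1: c = 0.222790 rad, d = 1416.23 km
OC1→IC-26: c = 0.013579 rad, d = 86.32 km
IC-26→LOC5: c = 0.178837 rad, d = 1136.83 km
LOC5→DH-56: c = 0.319326 rad, d = 2029.89 km
Total = 1416.23 + 86.32 + 1136.83 + 2029.89 = 4669.27 km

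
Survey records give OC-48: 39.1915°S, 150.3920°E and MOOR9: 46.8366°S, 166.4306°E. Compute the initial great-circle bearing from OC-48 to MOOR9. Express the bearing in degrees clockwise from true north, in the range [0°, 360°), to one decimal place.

128.4°

Δλ = 16.0386°
y = sin Δλ · cos φ₂ = 0.189001
x = cos φ₁ sin φ₂ − sin φ₁ cos φ₂ cos Δλ = -0.149863
θ = atan2(y, x) = 128.4116° → 128.4116° (mod 360°)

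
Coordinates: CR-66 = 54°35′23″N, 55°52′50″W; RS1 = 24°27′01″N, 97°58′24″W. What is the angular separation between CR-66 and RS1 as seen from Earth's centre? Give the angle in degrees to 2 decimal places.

43.22°

CR-66: φ = +54.58972°, λ = -55.88056°
RS1: φ = +24.45028°, λ = -97.97333°
Δφ = -30.1394°,  Δλ = -42.0928°
a = sin²(Δφ/2) + cos φ₁ cos φ₂ sin²(Δλ/2) = 0.135624
c = 2·arcsin(√a) = 0.754299 rad = 43.2181°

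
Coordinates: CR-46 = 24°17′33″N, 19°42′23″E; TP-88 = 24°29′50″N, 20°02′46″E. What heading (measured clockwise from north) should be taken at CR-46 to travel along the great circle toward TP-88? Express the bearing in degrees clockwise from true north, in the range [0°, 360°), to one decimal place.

56.4°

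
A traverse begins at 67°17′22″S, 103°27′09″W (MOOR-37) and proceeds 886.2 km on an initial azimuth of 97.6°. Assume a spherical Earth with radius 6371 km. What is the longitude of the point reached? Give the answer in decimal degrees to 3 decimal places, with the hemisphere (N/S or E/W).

MOOR-37: φ = -67.28944°, λ = -103.45250°
δ = d/R = 886.2/6371 = 0.139099 rad
φ₂ = arcsin(sin φ₁ cos δ + cos φ₁ sin δ cos θ)
   = arcsin(-0.92247·0.99034 + 0.38608·0.13865·-0.13226) = -67.01936°
λ₂ = λ₁ + atan2(sin θ sin δ cos φ₁, cos δ − sin φ₁ sin φ₂) = -82.84201°

82.842°W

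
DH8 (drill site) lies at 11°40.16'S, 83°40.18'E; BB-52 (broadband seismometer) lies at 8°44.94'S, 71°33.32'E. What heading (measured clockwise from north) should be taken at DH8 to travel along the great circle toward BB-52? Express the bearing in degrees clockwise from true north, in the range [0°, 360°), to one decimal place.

DH8: φ = -11.66933°, λ = +83.66967°
BB-52: φ = -8.74900°, λ = +71.55533°
Δλ = -12.1143°
y = sin Δλ · cos φ₂ = -0.207421
x = cos φ₁ sin φ₂ − sin φ₁ cos φ₂ cos Δλ = 0.046496
θ = atan2(y, x) = -77.3654° → 282.6346° (mod 360°)

282.6°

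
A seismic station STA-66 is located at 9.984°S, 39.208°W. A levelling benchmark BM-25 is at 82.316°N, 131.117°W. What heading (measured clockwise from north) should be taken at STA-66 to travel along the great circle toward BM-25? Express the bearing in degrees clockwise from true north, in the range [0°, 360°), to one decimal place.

352.2°

Δλ = -91.9090°
y = sin Δλ · cos φ₂ = -0.133635
x = cos φ₁ sin φ₂ − sin φ₁ cos φ₂ cos Δλ = 0.975241
θ = atan2(y, x) = -7.8025° → 352.1975° (mod 360°)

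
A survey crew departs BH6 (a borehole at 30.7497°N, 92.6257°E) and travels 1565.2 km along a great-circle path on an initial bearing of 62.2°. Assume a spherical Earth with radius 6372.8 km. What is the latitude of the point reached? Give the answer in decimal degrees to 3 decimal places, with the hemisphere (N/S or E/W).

δ = d/R = 1565.2/6372.8 = 0.245606 rad
φ₂ = arcsin(sin φ₁ cos δ + cos φ₁ sin δ cos θ)
   = arcsin(0.51129·0.96999 + 0.85941·0.24314·0.46639) = 36.39875°
λ₂ = λ₁ + atan2(sin θ sin δ cos φ₁, cos δ − sin φ₁ sin φ₂) = 108.12415°

36.399°N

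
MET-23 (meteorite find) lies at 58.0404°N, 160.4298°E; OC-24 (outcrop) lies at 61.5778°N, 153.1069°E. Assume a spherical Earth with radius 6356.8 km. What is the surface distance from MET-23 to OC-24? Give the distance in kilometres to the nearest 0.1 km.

Δφ = 3.5374°,  Δλ = -7.3229°
a = sin²(Δφ/2) + cos φ₁ cos φ₂ sin²(Δλ/2) = 0.001980
c = 2·arcsin(√a) = 0.089026 rad = 5.1008°
d = R·c = 6356.8 × 0.089026 = 565.9 km

565.9 km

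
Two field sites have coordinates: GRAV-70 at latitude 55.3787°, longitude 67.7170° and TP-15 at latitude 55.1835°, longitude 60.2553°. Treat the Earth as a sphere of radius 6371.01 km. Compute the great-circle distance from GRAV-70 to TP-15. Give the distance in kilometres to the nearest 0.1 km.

472.8 km

Δφ = -0.1952°,  Δλ = -7.4617°
a = sin²(Δφ/2) + cos φ₁ cos φ₂ sin²(Δλ/2) = 0.001376
c = 2·arcsin(√a) = 0.074216 rad = 4.2523°
d = R·c = 6371.01 × 0.074216 = 472.8 km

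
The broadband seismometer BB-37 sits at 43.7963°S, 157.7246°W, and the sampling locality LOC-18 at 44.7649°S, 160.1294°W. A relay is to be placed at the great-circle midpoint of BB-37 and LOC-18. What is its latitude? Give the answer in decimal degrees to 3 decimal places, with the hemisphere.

Bx = cos φ₂ cos Δλ = 0.709377,  By = cos φ₂ sin Δλ = -0.029791
φₘ = atan2(sin φ₁ + sin φ₂, √((cos φ₁ + Bx)² + By²)) = -44.28691°
λₘ = λ₁ + atan2(By, cos φ₁ + Bx) = -158.91709°

44.287°S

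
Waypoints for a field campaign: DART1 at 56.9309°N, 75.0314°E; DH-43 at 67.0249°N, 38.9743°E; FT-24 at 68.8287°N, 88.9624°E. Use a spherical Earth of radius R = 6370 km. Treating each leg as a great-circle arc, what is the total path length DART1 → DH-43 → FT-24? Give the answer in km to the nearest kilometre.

DART1→DH-43: c = 0.337092 rad, d = 2147.28 km
DH-43→FT-24: c = 0.320207 rad, d = 2039.72 km
Total = 2147.28 + 2039.72 = 4187.00 km

4187 km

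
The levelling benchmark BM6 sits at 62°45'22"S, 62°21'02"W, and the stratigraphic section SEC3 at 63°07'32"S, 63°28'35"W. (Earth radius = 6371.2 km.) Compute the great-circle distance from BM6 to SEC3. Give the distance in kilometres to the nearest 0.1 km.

BM6: φ = -62.75611°, λ = -62.35056°
SEC3: φ = -63.12556°, λ = -63.47639°
Δφ = -0.3694°,  Δλ = -1.1258°
a = sin²(Δφ/2) + cos φ₁ cos φ₂ sin²(Δλ/2) = 0.000030
c = 2·arcsin(√a) = 0.011021 rad = 0.6315°
d = R·c = 6371.2 × 0.011021 = 70.2 km

70.2 km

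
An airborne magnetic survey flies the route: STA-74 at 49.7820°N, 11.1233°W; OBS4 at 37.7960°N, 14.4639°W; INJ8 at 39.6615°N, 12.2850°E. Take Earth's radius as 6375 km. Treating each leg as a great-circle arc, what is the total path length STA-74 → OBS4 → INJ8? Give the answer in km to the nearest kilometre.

STA-74→OBS4: c = 0.213330 rad, d = 1359.98 km
OBS4→INJ8: c = 0.364302 rad, d = 2322.43 km
Total = 1359.98 + 2322.43 = 3682.40 km

3682 km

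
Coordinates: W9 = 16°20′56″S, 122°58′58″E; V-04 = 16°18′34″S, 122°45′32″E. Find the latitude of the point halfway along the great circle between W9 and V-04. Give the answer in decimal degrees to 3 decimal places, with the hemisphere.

W9: φ = -16.34889°, λ = +122.98278°
V-04: φ = -16.30944°, λ = +122.75889°
Bx = cos φ₂ cos Δλ = 0.959752,  By = cos φ₂ sin Δλ = -0.003750
φₘ = atan2(sin φ₁ + sin φ₂, √((cos φ₁ + Bx)² + By²)) = -16.32920°
λₘ = λ₁ + atan2(By, cos φ₁ + Bx) = 122.87082°

16.329°S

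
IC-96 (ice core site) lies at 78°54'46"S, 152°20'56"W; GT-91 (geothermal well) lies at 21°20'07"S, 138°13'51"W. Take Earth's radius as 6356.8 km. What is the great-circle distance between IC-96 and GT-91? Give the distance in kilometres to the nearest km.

6429 km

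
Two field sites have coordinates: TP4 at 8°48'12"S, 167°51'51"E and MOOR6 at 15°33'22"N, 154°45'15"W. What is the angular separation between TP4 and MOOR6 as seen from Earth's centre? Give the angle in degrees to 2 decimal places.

TP4: φ = -8.80333°, λ = +167.86417°
MOOR6: φ = +15.55611°, λ = -154.75417°
Δφ = 24.3594°,  Δλ = 37.3817°
a = sin²(Δφ/2) + cos φ₁ cos φ₂ sin²(Δλ/2) = 0.142280
c = 2·arcsin(√a) = 0.773543 rad = 44.3208°

44.32°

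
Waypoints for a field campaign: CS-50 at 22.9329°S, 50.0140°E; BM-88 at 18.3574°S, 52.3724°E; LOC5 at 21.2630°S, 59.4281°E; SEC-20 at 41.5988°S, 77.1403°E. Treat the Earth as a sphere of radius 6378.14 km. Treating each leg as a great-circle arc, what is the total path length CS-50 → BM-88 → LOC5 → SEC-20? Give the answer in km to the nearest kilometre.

4180 km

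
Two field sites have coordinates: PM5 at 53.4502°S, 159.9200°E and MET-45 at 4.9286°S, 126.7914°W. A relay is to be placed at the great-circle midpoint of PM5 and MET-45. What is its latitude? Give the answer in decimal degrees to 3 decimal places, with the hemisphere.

34.386°S

Bx = cos φ₂ cos Δλ = 0.286488,  By = cos φ₂ sin Δλ = 0.954224
φₘ = atan2(sin φ₁ + sin φ₂, √((cos φ₁ + Bx)² + By²)) = -34.38573°
λₘ = λ₁ + atan2(By, cos φ₁ + Bx) = -152.82785°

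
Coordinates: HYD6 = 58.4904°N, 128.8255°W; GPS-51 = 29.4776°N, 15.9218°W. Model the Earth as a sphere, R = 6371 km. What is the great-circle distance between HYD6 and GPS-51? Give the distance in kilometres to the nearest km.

Δφ = -29.0128°,  Δλ = 112.9037°
a = sin²(Δφ/2) + cos φ₁ cos φ₂ sin²(Δλ/2) = 0.378773
c = 2·arcsin(√a) = 1.325901 rad = 75.9686°
d = R·c = 6371 × 1.325901 = 8447.3 km

8447 km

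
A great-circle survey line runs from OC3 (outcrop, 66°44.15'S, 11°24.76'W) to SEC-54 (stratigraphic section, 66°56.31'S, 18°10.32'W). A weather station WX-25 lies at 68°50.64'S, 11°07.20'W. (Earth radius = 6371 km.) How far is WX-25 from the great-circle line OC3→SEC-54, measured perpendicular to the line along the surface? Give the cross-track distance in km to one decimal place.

234.0 km

OC3: φ = -66.73583°, λ = -11.41267°
SEC-54: φ = -66.93850°, λ = -18.17200°
WX-25: φ = -68.84400°, λ = -11.12000°
δ₁₃ = central angle OC3→WX-25 = 0.036845 rad  (haversine)
θ₁₃ = bearing OC3→WX-25 = 177.131°,  θ₁₂ = bearing OC3→SEC-54 = 262.538°
dₓₜ = R·arcsin(sin δ₁₃ · sin(θ₁₃ − θ₁₂)) = 6371·arcsin(0.03684·sin(-85.407°)) = -233.985 km
|dₓₜ| = 233.985 km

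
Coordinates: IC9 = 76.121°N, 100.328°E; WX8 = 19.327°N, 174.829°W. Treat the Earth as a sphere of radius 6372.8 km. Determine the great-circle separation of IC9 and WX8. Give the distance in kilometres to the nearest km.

7788 km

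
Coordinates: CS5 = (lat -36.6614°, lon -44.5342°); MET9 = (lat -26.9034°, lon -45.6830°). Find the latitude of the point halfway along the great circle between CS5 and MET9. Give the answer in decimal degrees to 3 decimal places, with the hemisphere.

Bx = cos φ₂ cos Δλ = 0.891591,  By = cos φ₂ sin Δλ = -0.017879
φₘ = atan2(sin φ₁ + sin φ₂, √((cos φ₁ + Bx)² + By²)) = -31.78369°
λₘ = λ₁ + atan2(By, cos φ₁ + Bx) = -45.13898°

31.784°S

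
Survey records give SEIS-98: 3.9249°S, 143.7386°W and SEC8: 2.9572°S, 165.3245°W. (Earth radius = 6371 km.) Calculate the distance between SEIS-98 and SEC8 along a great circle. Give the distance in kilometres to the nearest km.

2398 km

Δφ = 0.9677°,  Δλ = -21.5859°
a = sin²(Δφ/2) + cos φ₁ cos φ₂ sin²(Δλ/2) = 0.035009
c = 2·arcsin(√a) = 0.376432 rad = 21.5680°
d = R·c = 6371 × 0.376432 = 2398.2 km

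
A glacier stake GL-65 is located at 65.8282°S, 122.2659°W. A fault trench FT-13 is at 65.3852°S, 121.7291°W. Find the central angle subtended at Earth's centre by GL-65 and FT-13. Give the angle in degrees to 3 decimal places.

0.495°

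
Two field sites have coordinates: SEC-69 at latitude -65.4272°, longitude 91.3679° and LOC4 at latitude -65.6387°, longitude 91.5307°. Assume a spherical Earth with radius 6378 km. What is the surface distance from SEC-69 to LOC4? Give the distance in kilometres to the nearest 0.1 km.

Δφ = -0.2115°,  Δλ = 0.1628°
a = sin²(Δφ/2) + cos φ₁ cos φ₂ sin²(Δλ/2) = 0.000004
c = 2·arcsin(√a) = 0.003874 rad = 0.2220°
d = R·c = 6378 × 0.003874 = 24.7 km

24.7 km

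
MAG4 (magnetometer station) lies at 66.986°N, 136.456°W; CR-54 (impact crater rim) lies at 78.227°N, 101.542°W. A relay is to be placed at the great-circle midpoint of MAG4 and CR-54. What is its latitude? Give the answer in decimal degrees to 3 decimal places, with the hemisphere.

Bx = cos φ₂ cos Δλ = 0.167311,  By = cos φ₂ sin Δλ = 0.116779
φₘ = atan2(sin φ₁ + sin φ₂, √((cos φ₁ + Bx)² + By²)) = 73.28586°
λₘ = λ₁ + atan2(By, cos φ₁ + Bx) = -124.64120°

73.286°N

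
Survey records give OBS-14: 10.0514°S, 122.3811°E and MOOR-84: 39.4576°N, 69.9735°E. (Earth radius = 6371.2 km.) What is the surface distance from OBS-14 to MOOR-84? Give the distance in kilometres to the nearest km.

Δφ = 49.5090°,  Δλ = -52.4076°
a = sin²(Δφ/2) + cos φ₁ cos φ₂ sin²(Δλ/2) = 0.323568
c = 2·arcsin(√a) = 1.210166 rad = 69.3374°
d = R·c = 6371.2 × 1.210166 = 7710.2 km

7710 km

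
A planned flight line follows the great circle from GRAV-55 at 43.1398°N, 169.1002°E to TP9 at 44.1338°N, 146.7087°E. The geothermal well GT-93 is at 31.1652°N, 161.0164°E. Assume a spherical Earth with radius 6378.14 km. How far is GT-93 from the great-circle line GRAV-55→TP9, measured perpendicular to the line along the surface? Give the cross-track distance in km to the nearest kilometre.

δ₁₃ = central angle GRAV-55→GT-93 = 0.237048 rad  (haversine)
θ₁₃ = bearing GRAV-55→GT-93 = 210.823°,  θ₁₂ = bearing GRAV-55→TP9 = 281.243°
dₓₜ = R·arcsin(sin δ₁₃ · sin(θ₁₃ − θ₁₂)) = 6378.14·arcsin(0.23483·sin(-70.420°)) = -1422.968 km
|dₓₜ| = 1422.968 km

1423 km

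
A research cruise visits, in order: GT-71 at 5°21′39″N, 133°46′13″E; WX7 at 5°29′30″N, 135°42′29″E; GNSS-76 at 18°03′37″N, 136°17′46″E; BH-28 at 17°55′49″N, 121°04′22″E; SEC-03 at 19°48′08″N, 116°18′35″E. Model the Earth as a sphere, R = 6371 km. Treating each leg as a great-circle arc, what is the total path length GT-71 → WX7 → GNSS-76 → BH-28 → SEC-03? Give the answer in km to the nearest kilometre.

GT-71: φ = +5.36083°, λ = +133.77028°
WX7: φ = +5.49167°, λ = +135.70806°
GNSS-76: φ = +18.06028°, λ = +136.29611°
BH-28: φ = +17.93028°, λ = +121.07278°
SEC-03: φ = +19.80222°, λ = +116.30972°
GT-71→WX7: c = 0.033746 rad, d = 215.00 km
WX7→GNSS-76: c = 0.219593 rad, d = 1399.02 km
GNSS-76→BH-28: c = 0.252639 rad, d = 1609.56 km
BH-28→SEC-03: c = 0.085173 rad, d = 542.64 km
Total = 215.00 + 1399.02 + 1609.56 + 542.64 = 3766.22 km

3766 km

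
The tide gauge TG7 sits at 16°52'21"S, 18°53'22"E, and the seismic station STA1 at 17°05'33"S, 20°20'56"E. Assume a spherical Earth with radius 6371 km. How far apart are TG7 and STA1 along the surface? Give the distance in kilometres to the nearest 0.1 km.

TG7: φ = -16.87250°, λ = +18.88944°
STA1: φ = -17.09250°, λ = +20.34889°
Δφ = -0.2200°,  Δλ = 1.4594°
a = sin²(Δφ/2) + cos φ₁ cos φ₂ sin²(Δλ/2) = 0.000152
c = 2·arcsin(√a) = 0.024662 rad = 1.4130°
d = R·c = 6371 × 0.024662 = 157.1 km

157.1 km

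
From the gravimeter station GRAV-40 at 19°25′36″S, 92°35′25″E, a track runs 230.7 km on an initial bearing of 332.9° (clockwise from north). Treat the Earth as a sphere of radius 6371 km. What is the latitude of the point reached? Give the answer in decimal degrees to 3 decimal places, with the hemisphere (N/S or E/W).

17.577°S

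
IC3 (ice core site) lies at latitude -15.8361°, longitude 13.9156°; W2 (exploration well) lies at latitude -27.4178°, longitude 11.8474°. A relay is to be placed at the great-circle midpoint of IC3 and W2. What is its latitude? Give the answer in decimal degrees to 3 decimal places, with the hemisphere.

Bx = cos φ₂ cos Δλ = 0.887094,  By = cos φ₂ sin Δλ = -0.032035
φₘ = atan2(sin φ₁ + sin φ₂, √((cos φ₁ + Bx)² + By²)) = -21.63014°
λₘ = λ₁ + atan2(By, cos φ₁ + Bx) = 12.92308°

21.630°S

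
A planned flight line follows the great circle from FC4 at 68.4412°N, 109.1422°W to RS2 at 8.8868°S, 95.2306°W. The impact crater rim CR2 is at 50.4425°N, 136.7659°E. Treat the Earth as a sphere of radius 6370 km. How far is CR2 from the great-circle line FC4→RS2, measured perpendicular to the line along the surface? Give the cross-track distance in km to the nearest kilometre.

δ₁₃ = central angle FC4→CR2 = 0.900111 rad  (haversine)
θ₁₃ = bearing FC4→CR2 = 312.087°,  θ₁₂ = bearing FC4→RS2 = 165.943°
dₓₜ = R·arcsin(sin δ₁₃ · sin(θ₁₃ − θ₁₂)) = 6370·arcsin(0.78340·sin(146.144°)) = 2876.877 km
|dₓₜ| = 2876.877 km

2877 km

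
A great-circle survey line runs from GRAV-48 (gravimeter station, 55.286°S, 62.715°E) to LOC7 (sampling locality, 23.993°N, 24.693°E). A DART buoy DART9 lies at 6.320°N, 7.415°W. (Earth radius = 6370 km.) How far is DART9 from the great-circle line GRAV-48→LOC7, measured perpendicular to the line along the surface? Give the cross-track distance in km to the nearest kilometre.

δ₁₃ = central angle GRAV-48→DART9 = 1.468724 rad  (haversine)
θ₁₃ = bearing GRAV-48→DART9 = 290.009°,  θ₁₂ = bearing GRAV-48→LOC7 = 325.642°
dₓₜ = R·arcsin(sin δ₁₃ · sin(θ₁₃ − θ₁₂)) = 6370·arcsin(0.99480·sin(-35.634°)) = -3937.935 km
|dₓₜ| = 3937.935 km

3938 km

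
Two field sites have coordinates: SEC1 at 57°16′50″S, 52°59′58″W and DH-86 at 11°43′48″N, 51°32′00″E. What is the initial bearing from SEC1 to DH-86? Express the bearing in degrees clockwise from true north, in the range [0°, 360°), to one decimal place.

SEC1: φ = -57.28056°, λ = -52.99944°
DH-86: φ = +11.73000°, λ = +51.53333°
Δλ = 104.5328°
y = sin Δλ · cos φ₂ = 0.947789
x = cos φ₁ sin φ₂ − sin φ₁ cos φ₂ cos Δλ = -0.096820
θ = atan2(y, x) = 95.8327° → 95.8327° (mod 360°)

95.8°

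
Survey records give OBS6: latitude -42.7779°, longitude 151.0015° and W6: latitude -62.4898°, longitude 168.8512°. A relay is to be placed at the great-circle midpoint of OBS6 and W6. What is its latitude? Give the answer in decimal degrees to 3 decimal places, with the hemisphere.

52.952°S

Bx = cos φ₂ cos Δλ = 0.439672,  By = cos φ₂ sin Δλ = 0.141584
φₘ = atan2(sin φ₁ + sin φ₂, √((cos φ₁ + Bx)² + By²)) = -52.95238°
λₘ = λ₁ + atan2(By, cos φ₁ + Bx) = 157.88010°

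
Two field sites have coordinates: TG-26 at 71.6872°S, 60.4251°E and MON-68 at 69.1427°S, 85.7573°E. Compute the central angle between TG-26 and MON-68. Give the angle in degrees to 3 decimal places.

Δφ = 2.5445°,  Δλ = 25.3322°
a = sin²(Δφ/2) + cos φ₁ cos φ₂ sin²(Δλ/2) = 0.005872
c = 2·arcsin(√a) = 0.153403 rad = 8.7893°

8.789°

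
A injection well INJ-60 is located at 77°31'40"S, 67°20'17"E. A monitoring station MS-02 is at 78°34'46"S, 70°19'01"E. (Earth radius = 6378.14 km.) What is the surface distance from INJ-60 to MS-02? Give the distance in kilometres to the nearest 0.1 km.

INJ-60: φ = -77.52778°, λ = +67.33806°
MS-02: φ = -78.57944°, λ = +70.31694°
Δφ = -1.0517°,  Δλ = 2.9789°
a = sin²(Δφ/2) + cos φ₁ cos φ₂ sin²(Δλ/2) = 0.000113
c = 2·arcsin(√a) = 0.021272 rad = 1.2188°
d = R·c = 6378.14 × 0.021272 = 135.7 km

135.7 km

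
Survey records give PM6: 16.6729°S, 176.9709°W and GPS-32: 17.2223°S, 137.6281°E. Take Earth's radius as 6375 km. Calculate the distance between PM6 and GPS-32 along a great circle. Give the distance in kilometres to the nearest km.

4821 km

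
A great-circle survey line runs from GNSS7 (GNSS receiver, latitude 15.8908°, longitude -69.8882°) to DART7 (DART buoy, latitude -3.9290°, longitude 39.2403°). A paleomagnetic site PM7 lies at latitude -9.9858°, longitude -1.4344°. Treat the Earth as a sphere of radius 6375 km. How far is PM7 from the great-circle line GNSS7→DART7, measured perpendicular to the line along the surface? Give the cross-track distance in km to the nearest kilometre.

1867 km

δ₁₃ = central angle GNSS7→PM7 = 1.265698 rad  (haversine)
θ₁₃ = bearing GNSS7→PM7 = 106.181°,  θ₁₂ = bearing GNSS7→DART7 = 88.565°
dₓₜ = R·arcsin(sin δ₁₃ · sin(θ₁₃ − θ₁₂)) = 6375·arcsin(0.95382·sin(17.616°)) = 1866.799 km
|dₓₜ| = 1866.799 km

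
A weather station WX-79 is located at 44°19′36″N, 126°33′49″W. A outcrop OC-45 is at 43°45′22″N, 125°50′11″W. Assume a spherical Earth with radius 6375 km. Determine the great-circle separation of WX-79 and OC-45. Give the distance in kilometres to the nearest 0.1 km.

86.1 km

WX-79: φ = +44.32667°, λ = -126.56361°
OC-45: φ = +43.75611°, λ = -125.83639°
Δφ = -0.5706°,  Δλ = 0.7272°
a = sin²(Δφ/2) + cos φ₁ cos φ₂ sin²(Δλ/2) = 0.000046
c = 2·arcsin(√a) = 0.013506 rad = 0.7738°
d = R·c = 6375 × 0.013506 = 86.1 km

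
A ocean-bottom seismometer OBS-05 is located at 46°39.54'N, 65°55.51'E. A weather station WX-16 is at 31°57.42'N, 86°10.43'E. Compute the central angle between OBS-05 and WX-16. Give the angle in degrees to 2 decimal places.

21.37°

OBS-05: φ = +46.65900°, λ = +65.92517°
WX-16: φ = +31.95700°, λ = +86.17383°
Δφ = -14.7020°,  Δλ = 20.2487°
a = sin²(Δφ/2) + cos φ₁ cos φ₂ sin²(Δλ/2) = 0.034364
c = 2·arcsin(√a) = 0.372910 rad = 21.3662°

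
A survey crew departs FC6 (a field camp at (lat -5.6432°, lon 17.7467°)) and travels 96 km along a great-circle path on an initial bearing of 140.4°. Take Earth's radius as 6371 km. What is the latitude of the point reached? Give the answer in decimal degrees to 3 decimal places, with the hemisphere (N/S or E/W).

6.308°S

δ = d/R = 96/6371 = 0.015068 rad
φ₂ = arcsin(sin φ₁ cos δ + cos φ₁ sin δ cos θ)
   = arcsin(-0.09833·0.99989 + 0.99515·0.01507·-0.77051) = -6.30815°
λ₂ = λ₁ + atan2(sin θ sin δ cos φ₁, cos δ − sin φ₁ sin φ₂) = 18.30036°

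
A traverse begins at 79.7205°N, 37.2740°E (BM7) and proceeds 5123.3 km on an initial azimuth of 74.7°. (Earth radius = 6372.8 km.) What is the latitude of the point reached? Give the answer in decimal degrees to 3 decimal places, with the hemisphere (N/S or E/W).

45.779°N

δ = d/R = 5123.3/6372.8 = 0.803932 rad
φ₂ = arcsin(sin φ₁ cos δ + cos φ₁ sin δ cos θ)
   = arcsin(0.98395·0.69388 + 0.17845·0.72009·0.26387) = 45.77864°
λ₂ = λ₁ + atan2(sin θ sin δ cos φ₁, cos δ − sin φ₁ sin φ₂) = 132.46817°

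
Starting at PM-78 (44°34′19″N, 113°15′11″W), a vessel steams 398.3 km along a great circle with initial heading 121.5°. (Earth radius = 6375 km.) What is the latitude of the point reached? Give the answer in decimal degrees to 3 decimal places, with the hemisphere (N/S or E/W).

PM-78: φ = +44.57194°, λ = -113.25306°
δ = d/R = 398.3/6375 = 0.062478 rad
φ₂ = arcsin(sin φ₁ cos δ + cos φ₁ sin δ cos θ)
   = arcsin(0.70180·0.99805 + 0.71237·0.06244·-0.52250) = 42.62483°
λ₂ = λ₁ + atan2(sin θ sin δ cos φ₁, cos δ − sin φ₁ sin φ₂) = -109.10396°

42.625°N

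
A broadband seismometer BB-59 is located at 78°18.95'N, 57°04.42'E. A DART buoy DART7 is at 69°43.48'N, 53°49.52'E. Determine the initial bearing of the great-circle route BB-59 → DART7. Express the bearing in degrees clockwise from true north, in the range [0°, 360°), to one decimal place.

BB-59: φ = +78.31583°, λ = +57.07367°
DART7: φ = +69.72467°, λ = +53.82533°
Δλ = -3.2483°
y = sin Δλ · cos φ₂ = -0.019636
x = cos φ₁ sin φ₂ − sin φ₁ cos φ₂ cos Δλ = -0.148838
θ = atan2(y, x) = -172.4845° → 187.5155° (mod 360°)

187.5°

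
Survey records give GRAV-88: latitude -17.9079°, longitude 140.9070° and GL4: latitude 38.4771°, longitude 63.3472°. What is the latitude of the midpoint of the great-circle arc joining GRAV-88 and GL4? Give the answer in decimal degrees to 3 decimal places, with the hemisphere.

13.065°N

Bx = cos φ₂ cos Δλ = 0.168643,  By = cos φ₂ sin Δλ = -0.764476
φₘ = atan2(sin φ₁ + sin φ₂, √((cos φ₁ + Bx)² + By²)) = 13.06464°
λₘ = λ₁ + atan2(By, cos φ₁ + Bx) = 106.59545°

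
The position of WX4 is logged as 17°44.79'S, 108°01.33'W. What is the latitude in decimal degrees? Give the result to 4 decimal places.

17.7465°S

17° + 44.79′/60 = 17 + 0.74650 = 17.7465°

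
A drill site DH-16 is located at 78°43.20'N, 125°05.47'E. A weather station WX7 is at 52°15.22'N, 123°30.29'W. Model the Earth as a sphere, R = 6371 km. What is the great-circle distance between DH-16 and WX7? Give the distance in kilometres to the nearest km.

4778 km

DH-16: φ = +78.72000°, λ = +125.09117°
WX7: φ = +52.25367°, λ = -123.50483°
Δφ = -26.4663°,  Δλ = 111.4040°
a = sin²(Δφ/2) + cos φ₁ cos φ₂ sin²(Δλ/2) = 0.134122
c = 2·arcsin(√a) = 0.749902 rad = 42.9662°
d = R·c = 6371 × 0.749902 = 4777.6 km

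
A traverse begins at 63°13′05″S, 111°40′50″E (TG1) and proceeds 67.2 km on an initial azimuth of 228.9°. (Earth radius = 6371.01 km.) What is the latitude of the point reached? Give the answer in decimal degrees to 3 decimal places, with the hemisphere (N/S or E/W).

63.612°S

TG1: φ = -63.21806°, λ = +111.68056°
δ = d/R = 67.2/6371.01 = 0.010548 rad
φ₂ = arcsin(sin φ₁ cos δ + cos φ₁ sin δ cos θ)
   = arcsin(-0.89273·0.99994 + 0.45060·0.01055·-0.65738) = -63.61170°
λ₂ = λ₁ + atan2(sin θ sin δ cos φ₁, cos δ − sin φ₁ sin φ₂) = 110.65586°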